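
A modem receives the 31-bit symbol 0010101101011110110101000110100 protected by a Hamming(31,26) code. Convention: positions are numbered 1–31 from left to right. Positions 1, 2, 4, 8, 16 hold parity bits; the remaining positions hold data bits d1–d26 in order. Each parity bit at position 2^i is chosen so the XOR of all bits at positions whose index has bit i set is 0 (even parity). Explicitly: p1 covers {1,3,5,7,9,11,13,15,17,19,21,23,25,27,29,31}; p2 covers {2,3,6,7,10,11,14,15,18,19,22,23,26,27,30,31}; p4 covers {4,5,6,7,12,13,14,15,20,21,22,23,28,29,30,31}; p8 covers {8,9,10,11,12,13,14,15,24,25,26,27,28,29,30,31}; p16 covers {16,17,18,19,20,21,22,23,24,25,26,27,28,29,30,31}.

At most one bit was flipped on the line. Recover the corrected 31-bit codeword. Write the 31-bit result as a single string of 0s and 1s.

s1 (pos 1,3,5,7,9,11,13,15,17,19,21,23,25,27,29,31): 0⊕1⊕1⊕1⊕0⊕0⊕1⊕1⊕1⊕0⊕0⊕0⊕0⊕1⊕1⊕0 = 0
s2 (pos 2,3,6,7,10,11,14,15,18,19,22,23,26,27,30,31): 0⊕1⊕0⊕1⊕1⊕0⊕1⊕1⊕1⊕0⊕1⊕0⊕1⊕1⊕0⊕0 = 1
s4 (pos 4,5,6,7,12,13,14,15,20,21,22,23,28,29,30,31): 0⊕1⊕0⊕1⊕1⊕1⊕1⊕1⊕1⊕0⊕1⊕0⊕0⊕1⊕0⊕0 = 1
s8 (pos 8,9,10,11,12,13,14,15,24,25,26,27,28,29,30,31): 1⊕0⊕1⊕0⊕1⊕1⊕1⊕1⊕0⊕0⊕1⊕1⊕0⊕1⊕0⊕0 = 1
s16 (pos 16,17,18,19,20,21,22,23,24,25,26,27,28,29,30,31): 0⊕1⊕1⊕0⊕1⊕0⊕1⊕0⊕0⊕0⊕1⊕1⊕0⊕1⊕0⊕0 = 1
Syndrome s16…s1 = 11110 → error at position 30.
Flip position 30: 0010101101011110110101000110100 → 0010101101011110110101000110110

0010101101011110110101000110110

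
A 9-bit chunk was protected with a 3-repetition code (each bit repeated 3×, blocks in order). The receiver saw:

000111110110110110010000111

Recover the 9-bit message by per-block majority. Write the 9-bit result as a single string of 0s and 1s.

011111001

Block 1 (000): 0 ones → 0
Block 2 (111): 3 ones → 1
Block 3 (110): 2 ones → 1
Block 4 (110): 2 ones → 1
Block 5 (110): 2 ones → 1
Block 6 (110): 2 ones → 1
Block 7 (010): 1 one → 0
Block 8 (000): 0 ones → 0
Block 9 (111): 3 ones → 1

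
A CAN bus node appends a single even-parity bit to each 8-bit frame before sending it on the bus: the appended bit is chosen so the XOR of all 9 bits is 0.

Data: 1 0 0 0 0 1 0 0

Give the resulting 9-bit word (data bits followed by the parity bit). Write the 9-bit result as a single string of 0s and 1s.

100001000

XOR of the 8 data bits: 1⊕0⊕0⊕0⊕0⊕1⊕0⊕0 = 0
Parity bit = 0 (so all 9 bits XOR to 0).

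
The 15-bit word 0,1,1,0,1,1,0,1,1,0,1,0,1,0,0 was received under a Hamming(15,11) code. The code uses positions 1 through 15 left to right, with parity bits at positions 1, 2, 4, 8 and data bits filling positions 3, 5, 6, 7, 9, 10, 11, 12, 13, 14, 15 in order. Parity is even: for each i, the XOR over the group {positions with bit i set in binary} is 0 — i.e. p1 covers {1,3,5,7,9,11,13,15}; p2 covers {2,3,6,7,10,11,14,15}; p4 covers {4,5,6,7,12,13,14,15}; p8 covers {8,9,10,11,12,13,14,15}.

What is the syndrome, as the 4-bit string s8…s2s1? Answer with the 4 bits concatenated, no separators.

s1 (pos 1,3,5,7,9,11,13,15): 0⊕1⊕1⊕0⊕1⊕1⊕1⊕0 = 1
s2 (pos 2,3,6,7,10,11,14,15): 1⊕1⊕1⊕0⊕0⊕1⊕0⊕0 = 0
s4 (pos 4,5,6,7,12,13,14,15): 0⊕1⊕1⊕0⊕0⊕1⊕0⊕0 = 1
s8 (pos 8,9,10,11,12,13,14,15): 1⊕1⊕0⊕1⊕0⊕1⊕0⊕0 = 0
Syndrome s8…s1 = 0101 → error at position 5.

0101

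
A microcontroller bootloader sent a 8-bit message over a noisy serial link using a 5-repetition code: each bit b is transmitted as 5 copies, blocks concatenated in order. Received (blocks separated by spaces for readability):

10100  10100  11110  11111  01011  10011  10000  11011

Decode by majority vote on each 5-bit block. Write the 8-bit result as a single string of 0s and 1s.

Block 1 (10100): 2 ones → 0
Block 2 (10100): 2 ones → 0
Block 3 (11110): 4 ones → 1
Block 4 (11111): 5 ones → 1
Block 5 (01011): 3 ones → 1
Block 6 (10011): 3 ones → 1
Block 7 (10000): 1 one → 0
Block 8 (11011): 4 ones → 1

00111101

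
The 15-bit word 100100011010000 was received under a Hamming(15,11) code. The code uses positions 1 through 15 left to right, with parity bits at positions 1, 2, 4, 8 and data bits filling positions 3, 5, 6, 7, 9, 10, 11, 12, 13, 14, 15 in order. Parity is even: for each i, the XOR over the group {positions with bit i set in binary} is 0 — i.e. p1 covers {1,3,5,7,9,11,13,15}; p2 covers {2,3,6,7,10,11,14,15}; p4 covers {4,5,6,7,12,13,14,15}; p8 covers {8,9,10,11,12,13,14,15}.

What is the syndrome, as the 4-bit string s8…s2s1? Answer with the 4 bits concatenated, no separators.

s1 (pos 1,3,5,7,9,11,13,15): 1⊕0⊕0⊕0⊕1⊕1⊕0⊕0 = 1
s2 (pos 2,3,6,7,10,11,14,15): 0⊕0⊕0⊕0⊕0⊕1⊕0⊕0 = 1
s4 (pos 4,5,6,7,12,13,14,15): 1⊕0⊕0⊕0⊕0⊕0⊕0⊕0 = 1
s8 (pos 8,9,10,11,12,13,14,15): 1⊕1⊕0⊕1⊕0⊕0⊕0⊕0 = 1
Syndrome s8…s1 = 1111 → error at position 15.

1111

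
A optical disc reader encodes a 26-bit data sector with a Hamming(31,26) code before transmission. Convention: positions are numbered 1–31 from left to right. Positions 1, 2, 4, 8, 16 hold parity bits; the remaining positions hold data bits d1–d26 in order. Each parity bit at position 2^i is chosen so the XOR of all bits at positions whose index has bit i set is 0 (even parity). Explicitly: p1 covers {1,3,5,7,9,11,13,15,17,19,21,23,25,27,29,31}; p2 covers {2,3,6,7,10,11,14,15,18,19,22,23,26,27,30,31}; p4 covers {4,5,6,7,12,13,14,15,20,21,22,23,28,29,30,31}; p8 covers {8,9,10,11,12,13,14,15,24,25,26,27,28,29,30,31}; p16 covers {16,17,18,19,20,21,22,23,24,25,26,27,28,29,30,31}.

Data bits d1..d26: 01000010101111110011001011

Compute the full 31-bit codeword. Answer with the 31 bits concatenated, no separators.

Place data at non-parity positions: p1 p2 0 p4 1 0 0 p8 0 0 1 0 1 0 1 p16 1 1 1 1 1 0 0 1 1 0 0 1 0 1 1
p1 (pos 1,3,5,7,9,11,13,15,17,19,21,23,25,27,29,31): XOR of data positions = 0⊕1⊕0⊕0⊕1⊕1⊕1⊕1⊕1⊕1⊕0⊕1⊕0⊕0⊕1 = 1
p2 (pos 2,3,6,7,10,11,14,15,18,19,22,23,26,27,30,31): XOR of data positions = 0⊕0⊕0⊕0⊕1⊕0⊕1⊕1⊕1⊕0⊕0⊕0⊕0⊕1⊕1 = 0
p4 (pos 4,5,6,7,12,13,14,15,20,21,22,23,28,29,30,31): XOR of data positions = 1⊕0⊕0⊕0⊕1⊕0⊕1⊕1⊕1⊕0⊕0⊕1⊕0⊕1⊕1 = 0
p8 (pos 8,9,10,11,12,13,14,15,24,25,26,27,28,29,30,31): XOR of data positions = 0⊕0⊕1⊕0⊕1⊕0⊕1⊕1⊕1⊕0⊕0⊕1⊕0⊕1⊕1 = 0
p16 (pos 16,17,18,19,20,21,22,23,24,25,26,27,28,29,30,31): XOR of data positions = 1⊕1⊕1⊕1⊕1⊕0⊕0⊕1⊕1⊕0⊕0⊕1⊕0⊕1⊕1 = 0
Codeword: 1000100000101010111110011001011

1000100000101010111110011001011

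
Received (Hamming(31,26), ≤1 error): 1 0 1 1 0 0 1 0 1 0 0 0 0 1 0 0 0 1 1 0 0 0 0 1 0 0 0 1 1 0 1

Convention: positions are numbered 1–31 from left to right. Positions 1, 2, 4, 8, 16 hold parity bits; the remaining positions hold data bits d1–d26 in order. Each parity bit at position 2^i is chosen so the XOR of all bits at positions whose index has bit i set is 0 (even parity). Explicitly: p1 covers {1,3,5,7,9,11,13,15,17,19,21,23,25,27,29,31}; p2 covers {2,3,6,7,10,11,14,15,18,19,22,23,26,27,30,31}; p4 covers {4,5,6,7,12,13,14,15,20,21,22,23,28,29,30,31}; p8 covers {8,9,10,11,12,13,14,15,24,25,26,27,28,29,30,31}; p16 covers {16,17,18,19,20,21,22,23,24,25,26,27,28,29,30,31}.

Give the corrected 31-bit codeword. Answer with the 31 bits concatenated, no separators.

0011001010000100011000010001101

s1 (pos 1,3,5,7,9,11,13,15,17,19,21,23,25,27,29,31): 1⊕1⊕0⊕1⊕1⊕0⊕0⊕0⊕0⊕1⊕0⊕0⊕0⊕0⊕1⊕1 = 1
s2 (pos 2,3,6,7,10,11,14,15,18,19,22,23,26,27,30,31): 0⊕1⊕0⊕1⊕0⊕0⊕1⊕0⊕1⊕1⊕0⊕0⊕0⊕0⊕0⊕1 = 0
s4 (pos 4,5,6,7,12,13,14,15,20,21,22,23,28,29,30,31): 1⊕0⊕0⊕1⊕0⊕0⊕1⊕0⊕0⊕0⊕0⊕0⊕1⊕1⊕0⊕1 = 0
s8 (pos 8,9,10,11,12,13,14,15,24,25,26,27,28,29,30,31): 0⊕1⊕0⊕0⊕0⊕0⊕1⊕0⊕1⊕0⊕0⊕0⊕1⊕1⊕0⊕1 = 0
s16 (pos 16,17,18,19,20,21,22,23,24,25,26,27,28,29,30,31): 0⊕0⊕1⊕1⊕0⊕0⊕0⊕0⊕1⊕0⊕0⊕0⊕1⊕1⊕0⊕1 = 0
Syndrome s16…s1 = 00001 → error at position 1.
Flip position 1: 1011001010000100011000010001101 → 0011001010000100011000010001101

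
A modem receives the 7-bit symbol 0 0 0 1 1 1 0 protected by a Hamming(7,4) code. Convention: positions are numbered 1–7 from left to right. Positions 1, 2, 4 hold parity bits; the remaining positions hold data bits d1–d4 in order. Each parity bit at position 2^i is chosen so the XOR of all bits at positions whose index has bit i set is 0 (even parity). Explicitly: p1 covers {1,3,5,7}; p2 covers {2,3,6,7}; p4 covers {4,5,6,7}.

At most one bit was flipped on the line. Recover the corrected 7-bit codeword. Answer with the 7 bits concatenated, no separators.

s1 (pos 1,3,5,7): 0⊕0⊕1⊕0 = 1
s2 (pos 2,3,6,7): 0⊕0⊕1⊕0 = 1
s4 (pos 4,5,6,7): 1⊕1⊕1⊕0 = 1
Syndrome s4…s1 = 111 → error at position 7.
Flip position 7: 0001110 → 0001111

0001111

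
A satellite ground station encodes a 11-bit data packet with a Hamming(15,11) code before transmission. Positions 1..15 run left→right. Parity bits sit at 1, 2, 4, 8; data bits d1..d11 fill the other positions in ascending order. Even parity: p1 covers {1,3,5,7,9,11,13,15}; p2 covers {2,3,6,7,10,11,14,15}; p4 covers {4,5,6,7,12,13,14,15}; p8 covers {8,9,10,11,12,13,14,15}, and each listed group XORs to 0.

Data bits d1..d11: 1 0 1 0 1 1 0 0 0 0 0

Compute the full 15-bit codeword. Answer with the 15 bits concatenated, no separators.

011101001100000

Place data at non-parity positions: p1 p2 1 p4 0 1 0 p8 1 1 0 0 0 0 0
p1 (pos 1,3,5,7,9,11,13,15): XOR of data positions = 1⊕0⊕0⊕1⊕0⊕0⊕0 = 0
p2 (pos 2,3,6,7,10,11,14,15): XOR of data positions = 1⊕1⊕0⊕1⊕0⊕0⊕0 = 1
p4 (pos 4,5,6,7,12,13,14,15): XOR of data positions = 0⊕1⊕0⊕0⊕0⊕0⊕0 = 1
p8 (pos 8,9,10,11,12,13,14,15): XOR of data positions = 1⊕1⊕0⊕0⊕0⊕0⊕0 = 0
Codeword: 011101001100000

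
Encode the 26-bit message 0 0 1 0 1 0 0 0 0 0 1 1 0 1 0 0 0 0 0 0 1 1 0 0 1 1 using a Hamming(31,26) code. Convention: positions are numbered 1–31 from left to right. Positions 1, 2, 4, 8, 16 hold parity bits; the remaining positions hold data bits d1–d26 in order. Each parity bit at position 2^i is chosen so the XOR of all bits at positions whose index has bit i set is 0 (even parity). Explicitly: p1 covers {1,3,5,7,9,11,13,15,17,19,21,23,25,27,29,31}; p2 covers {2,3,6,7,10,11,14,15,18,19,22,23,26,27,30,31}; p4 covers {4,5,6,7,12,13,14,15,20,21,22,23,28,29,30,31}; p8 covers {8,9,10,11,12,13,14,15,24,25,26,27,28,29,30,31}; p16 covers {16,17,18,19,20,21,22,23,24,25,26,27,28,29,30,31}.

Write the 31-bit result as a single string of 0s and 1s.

0100010010000010101000000110011

Place data at non-parity positions: p1 p2 0 p4 0 1 0 p8 1 0 0 0 0 0 1 p16 1 0 1 0 0 0 0 0 0 1 1 0 0 1 1
p1 (pos 1,3,5,7,9,11,13,15,17,19,21,23,25,27,29,31): XOR of data positions = 0⊕0⊕0⊕1⊕0⊕0⊕1⊕1⊕1⊕0⊕0⊕0⊕1⊕0⊕1 = 0
p2 (pos 2,3,6,7,10,11,14,15,18,19,22,23,26,27,30,31): XOR of data positions = 0⊕1⊕0⊕0⊕0⊕0⊕1⊕0⊕1⊕0⊕0⊕1⊕1⊕1⊕1 = 1
p4 (pos 4,5,6,7,12,13,14,15,20,21,22,23,28,29,30,31): XOR of data positions = 0⊕1⊕0⊕0⊕0⊕0⊕1⊕0⊕0⊕0⊕0⊕0⊕0⊕1⊕1 = 0
p8 (pos 8,9,10,11,12,13,14,15,24,25,26,27,28,29,30,31): XOR of data positions = 1⊕0⊕0⊕0⊕0⊕0⊕1⊕0⊕0⊕1⊕1⊕0⊕0⊕1⊕1 = 0
p16 (pos 16,17,18,19,20,21,22,23,24,25,26,27,28,29,30,31): XOR of data positions = 1⊕0⊕1⊕0⊕0⊕0⊕0⊕0⊕0⊕1⊕1⊕0⊕0⊕1⊕1 = 0
Codeword: 0100010010000010101000000110011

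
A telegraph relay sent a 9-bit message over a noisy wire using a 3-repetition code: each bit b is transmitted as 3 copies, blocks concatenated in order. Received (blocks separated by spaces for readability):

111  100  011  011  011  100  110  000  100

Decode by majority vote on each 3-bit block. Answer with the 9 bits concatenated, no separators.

101110100

Block 1 (111): 3 ones → 1
Block 2 (100): 1 one → 0
Block 3 (011): 2 ones → 1
Block 4 (011): 2 ones → 1
Block 5 (011): 2 ones → 1
Block 6 (100): 1 one → 0
Block 7 (110): 2 ones → 1
Block 8 (000): 0 ones → 0
Block 9 (100): 1 one → 0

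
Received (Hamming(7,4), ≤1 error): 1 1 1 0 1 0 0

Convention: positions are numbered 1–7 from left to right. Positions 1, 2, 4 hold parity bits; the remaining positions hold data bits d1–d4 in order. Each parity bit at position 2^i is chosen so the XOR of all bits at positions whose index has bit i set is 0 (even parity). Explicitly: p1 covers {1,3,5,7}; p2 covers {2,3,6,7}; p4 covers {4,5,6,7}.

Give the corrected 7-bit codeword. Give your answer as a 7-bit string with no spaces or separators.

1110000

s1 (pos 1,3,5,7): 1⊕1⊕1⊕0 = 1
s2 (pos 2,3,6,7): 1⊕1⊕0⊕0 = 0
s4 (pos 4,5,6,7): 0⊕1⊕0⊕0 = 1
Syndrome s4…s1 = 101 → error at position 5.
Flip position 5: 1110100 → 1110000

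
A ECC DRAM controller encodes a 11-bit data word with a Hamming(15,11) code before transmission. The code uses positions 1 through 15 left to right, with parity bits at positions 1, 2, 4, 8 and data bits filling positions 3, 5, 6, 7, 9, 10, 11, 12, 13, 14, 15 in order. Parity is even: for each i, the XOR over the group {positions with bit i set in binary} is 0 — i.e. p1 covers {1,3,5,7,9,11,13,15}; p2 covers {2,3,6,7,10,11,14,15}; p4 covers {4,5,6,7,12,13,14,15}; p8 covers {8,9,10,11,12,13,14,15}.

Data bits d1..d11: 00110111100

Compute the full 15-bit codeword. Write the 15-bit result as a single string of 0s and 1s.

100001100111100

Place data at non-parity positions: p1 p2 0 p4 0 1 1 p8 0 1 1 1 1 0 0
p1 (pos 1,3,5,7,9,11,13,15): XOR of data positions = 0⊕0⊕1⊕0⊕1⊕1⊕0 = 1
p2 (pos 2,3,6,7,10,11,14,15): XOR of data positions = 0⊕1⊕1⊕1⊕1⊕0⊕0 = 0
p4 (pos 4,5,6,7,12,13,14,15): XOR of data positions = 0⊕1⊕1⊕1⊕1⊕0⊕0 = 0
p8 (pos 8,9,10,11,12,13,14,15): XOR of data positions = 0⊕1⊕1⊕1⊕1⊕0⊕0 = 0
Codeword: 100001100111100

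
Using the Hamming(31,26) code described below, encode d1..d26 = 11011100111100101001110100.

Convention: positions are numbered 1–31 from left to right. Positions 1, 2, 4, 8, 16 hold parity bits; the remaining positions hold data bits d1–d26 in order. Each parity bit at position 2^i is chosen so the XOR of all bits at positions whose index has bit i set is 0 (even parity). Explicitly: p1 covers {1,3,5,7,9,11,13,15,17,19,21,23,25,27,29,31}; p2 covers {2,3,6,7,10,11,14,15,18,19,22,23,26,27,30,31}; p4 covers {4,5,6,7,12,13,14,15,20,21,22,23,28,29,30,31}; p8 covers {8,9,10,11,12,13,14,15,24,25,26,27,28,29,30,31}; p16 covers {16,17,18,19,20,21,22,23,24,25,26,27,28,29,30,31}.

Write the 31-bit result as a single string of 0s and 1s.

0010101111001111100101001110100

Place data at non-parity positions: p1 p2 1 p4 1 0 1 p8 1 1 0 0 1 1 1 p16 1 0 0 1 0 1 0 0 1 1 1 0 1 0 0
p1 (pos 1,3,5,7,9,11,13,15,17,19,21,23,25,27,29,31): XOR of data positions = 1⊕1⊕1⊕1⊕0⊕1⊕1⊕1⊕0⊕0⊕0⊕1⊕1⊕1⊕0 = 0
p2 (pos 2,3,6,7,10,11,14,15,18,19,22,23,26,27,30,31): XOR of data positions = 1⊕0⊕1⊕1⊕0⊕1⊕1⊕0⊕0⊕1⊕0⊕1⊕1⊕0⊕0 = 0
p4 (pos 4,5,6,7,12,13,14,15,20,21,22,23,28,29,30,31): XOR of data positions = 1⊕0⊕1⊕0⊕1⊕1⊕1⊕1⊕0⊕1⊕0⊕0⊕1⊕0⊕0 = 0
p8 (pos 8,9,10,11,12,13,14,15,24,25,26,27,28,29,30,31): XOR of data positions = 1⊕1⊕0⊕0⊕1⊕1⊕1⊕0⊕1⊕1⊕1⊕0⊕1⊕0⊕0 = 1
p16 (pos 16,17,18,19,20,21,22,23,24,25,26,27,28,29,30,31): XOR of data positions = 1⊕0⊕0⊕1⊕0⊕1⊕0⊕0⊕1⊕1⊕1⊕0⊕1⊕0⊕0 = 1
Codeword: 0010101111001111100101001110100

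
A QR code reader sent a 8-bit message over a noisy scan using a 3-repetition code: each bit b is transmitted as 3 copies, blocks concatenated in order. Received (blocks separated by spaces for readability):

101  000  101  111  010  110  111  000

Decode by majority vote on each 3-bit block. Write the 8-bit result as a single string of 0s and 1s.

10110110

Block 1 (101): 2 ones → 1
Block 2 (000): 0 ones → 0
Block 3 (101): 2 ones → 1
Block 4 (111): 3 ones → 1
Block 5 (010): 1 one → 0
Block 6 (110): 2 ones → 1
Block 7 (111): 3 ones → 1
Block 8 (000): 0 ones → 0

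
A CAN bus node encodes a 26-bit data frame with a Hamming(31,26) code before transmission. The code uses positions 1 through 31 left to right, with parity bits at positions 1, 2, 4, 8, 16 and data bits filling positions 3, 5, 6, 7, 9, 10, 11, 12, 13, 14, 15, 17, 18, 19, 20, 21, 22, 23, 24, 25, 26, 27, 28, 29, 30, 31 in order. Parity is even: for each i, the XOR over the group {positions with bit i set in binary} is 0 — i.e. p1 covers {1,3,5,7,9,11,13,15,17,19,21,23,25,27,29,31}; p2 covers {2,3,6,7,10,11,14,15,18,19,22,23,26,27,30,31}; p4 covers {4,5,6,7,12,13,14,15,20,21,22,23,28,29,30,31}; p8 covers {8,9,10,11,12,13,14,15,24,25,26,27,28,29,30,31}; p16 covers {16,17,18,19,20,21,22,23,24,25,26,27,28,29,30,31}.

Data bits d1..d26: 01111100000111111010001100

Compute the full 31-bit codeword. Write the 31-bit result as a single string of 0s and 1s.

1000111111000001111111010001100

Place data at non-parity positions: p1 p2 0 p4 1 1 1 p8 1 1 0 0 0 0 0 p16 1 1 1 1 1 1 0 1 0 0 0 1 1 0 0
p1 (pos 1,3,5,7,9,11,13,15,17,19,21,23,25,27,29,31): XOR of data positions = 0⊕1⊕1⊕1⊕0⊕0⊕0⊕1⊕1⊕1⊕0⊕0⊕0⊕1⊕0 = 1
p2 (pos 2,3,6,7,10,11,14,15,18,19,22,23,26,27,30,31): XOR of data positions = 0⊕1⊕1⊕1⊕0⊕0⊕0⊕1⊕1⊕1⊕0⊕0⊕0⊕0⊕0 = 0
p4 (pos 4,5,6,7,12,13,14,15,20,21,22,23,28,29,30,31): XOR of data positions = 1⊕1⊕1⊕0⊕0⊕0⊕0⊕1⊕1⊕1⊕0⊕1⊕1⊕0⊕0 = 0
p8 (pos 8,9,10,11,12,13,14,15,24,25,26,27,28,29,30,31): XOR of data positions = 1⊕1⊕0⊕0⊕0⊕0⊕0⊕1⊕0⊕0⊕0⊕1⊕1⊕0⊕0 = 1
p16 (pos 16,17,18,19,20,21,22,23,24,25,26,27,28,29,30,31): XOR of data positions = 1⊕1⊕1⊕1⊕1⊕1⊕0⊕1⊕0⊕0⊕0⊕1⊕1⊕0⊕0 = 1
Codeword: 1000111111000001111111010001100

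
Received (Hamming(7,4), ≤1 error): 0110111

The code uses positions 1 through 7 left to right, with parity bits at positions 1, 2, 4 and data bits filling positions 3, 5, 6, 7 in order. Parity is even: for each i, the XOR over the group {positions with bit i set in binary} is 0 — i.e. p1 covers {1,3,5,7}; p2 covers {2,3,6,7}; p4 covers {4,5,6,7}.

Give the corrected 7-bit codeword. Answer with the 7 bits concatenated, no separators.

s1 (pos 1,3,5,7): 0⊕1⊕1⊕1 = 1
s2 (pos 2,3,6,7): 1⊕1⊕1⊕1 = 0
s4 (pos 4,5,6,7): 0⊕1⊕1⊕1 = 1
Syndrome s4…s1 = 101 → error at position 5.
Flip position 5: 0110111 → 0110011

0110011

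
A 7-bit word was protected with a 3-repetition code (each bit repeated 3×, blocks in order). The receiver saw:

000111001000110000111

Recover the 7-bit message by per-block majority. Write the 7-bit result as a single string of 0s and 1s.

0100101

Block 1 (000): 0 ones → 0
Block 2 (111): 3 ones → 1
Block 3 (001): 1 one → 0
Block 4 (000): 0 ones → 0
Block 5 (110): 2 ones → 1
Block 6 (000): 0 ones → 0
Block 7 (111): 3 ones → 1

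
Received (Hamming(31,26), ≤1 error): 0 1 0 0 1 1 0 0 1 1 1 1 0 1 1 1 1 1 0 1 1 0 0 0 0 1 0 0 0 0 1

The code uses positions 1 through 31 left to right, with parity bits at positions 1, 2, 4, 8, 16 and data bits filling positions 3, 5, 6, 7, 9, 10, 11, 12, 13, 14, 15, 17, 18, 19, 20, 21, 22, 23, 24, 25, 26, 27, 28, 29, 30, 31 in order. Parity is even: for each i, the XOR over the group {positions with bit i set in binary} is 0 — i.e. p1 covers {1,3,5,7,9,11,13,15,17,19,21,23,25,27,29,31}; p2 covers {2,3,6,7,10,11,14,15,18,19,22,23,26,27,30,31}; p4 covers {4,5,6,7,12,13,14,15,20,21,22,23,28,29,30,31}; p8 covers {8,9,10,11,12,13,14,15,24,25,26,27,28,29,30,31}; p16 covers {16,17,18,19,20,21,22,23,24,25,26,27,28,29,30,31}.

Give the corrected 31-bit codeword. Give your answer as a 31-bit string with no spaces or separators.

s1 (pos 1,3,5,7,9,11,13,15,17,19,21,23,25,27,29,31): 0⊕0⊕1⊕0⊕1⊕1⊕0⊕1⊕1⊕0⊕1⊕0⊕0⊕0⊕0⊕1 = 1
s2 (pos 2,3,6,7,10,11,14,15,18,19,22,23,26,27,30,31): 1⊕0⊕1⊕0⊕1⊕1⊕1⊕1⊕1⊕0⊕0⊕0⊕1⊕0⊕0⊕1 = 1
s4 (pos 4,5,6,7,12,13,14,15,20,21,22,23,28,29,30,31): 0⊕1⊕1⊕0⊕1⊕0⊕1⊕1⊕1⊕1⊕0⊕0⊕0⊕0⊕0⊕1 = 0
s8 (pos 8,9,10,11,12,13,14,15,24,25,26,27,28,29,30,31): 0⊕1⊕1⊕1⊕1⊕0⊕1⊕1⊕0⊕0⊕1⊕0⊕0⊕0⊕0⊕1 = 0
s16 (pos 16,17,18,19,20,21,22,23,24,25,26,27,28,29,30,31): 1⊕1⊕1⊕0⊕1⊕1⊕0⊕0⊕0⊕0⊕1⊕0⊕0⊕0⊕0⊕1 = 1
Syndrome s16…s1 = 10011 → error at position 19.
Flip position 19: 0100110011110111110110000100001 → 0100110011110111111110000100001

0100110011110111111110000100001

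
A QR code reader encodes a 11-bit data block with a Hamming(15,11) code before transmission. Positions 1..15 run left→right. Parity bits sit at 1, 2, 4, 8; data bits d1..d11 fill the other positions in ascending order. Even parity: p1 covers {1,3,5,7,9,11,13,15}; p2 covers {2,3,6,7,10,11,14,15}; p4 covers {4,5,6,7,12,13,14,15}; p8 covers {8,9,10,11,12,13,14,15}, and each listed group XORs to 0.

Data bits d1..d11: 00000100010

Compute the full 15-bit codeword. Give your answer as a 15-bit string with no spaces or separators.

Place data at non-parity positions: p1 p2 0 p4 0 0 0 p8 0 1 0 0 0 1 0
p1 (pos 1,3,5,7,9,11,13,15): XOR of data positions = 0⊕0⊕0⊕0⊕0⊕0⊕0 = 0
p2 (pos 2,3,6,7,10,11,14,15): XOR of data positions = 0⊕0⊕0⊕1⊕0⊕1⊕0 = 0
p4 (pos 4,5,6,7,12,13,14,15): XOR of data positions = 0⊕0⊕0⊕0⊕0⊕1⊕0 = 1
p8 (pos 8,9,10,11,12,13,14,15): XOR of data positions = 0⊕1⊕0⊕0⊕0⊕1⊕0 = 0
Codeword: 000100000100010

000100000100010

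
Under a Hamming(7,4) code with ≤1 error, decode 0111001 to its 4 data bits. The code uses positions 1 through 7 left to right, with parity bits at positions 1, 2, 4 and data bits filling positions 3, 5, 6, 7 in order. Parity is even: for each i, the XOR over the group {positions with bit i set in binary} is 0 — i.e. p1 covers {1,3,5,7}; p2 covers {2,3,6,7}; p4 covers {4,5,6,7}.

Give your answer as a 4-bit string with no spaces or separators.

1001

s1 (pos 1,3,5,7): 0⊕1⊕0⊕1 = 0
s2 (pos 2,3,6,7): 1⊕1⊕0⊕1 = 1
s4 (pos 4,5,6,7): 1⊕0⊕0⊕1 = 0
Syndrome s4…s1 = 010 → error at position 2.
Flip position 2: 0111001 → 0011001
Read data bits from positions 3,5,6,7: 1001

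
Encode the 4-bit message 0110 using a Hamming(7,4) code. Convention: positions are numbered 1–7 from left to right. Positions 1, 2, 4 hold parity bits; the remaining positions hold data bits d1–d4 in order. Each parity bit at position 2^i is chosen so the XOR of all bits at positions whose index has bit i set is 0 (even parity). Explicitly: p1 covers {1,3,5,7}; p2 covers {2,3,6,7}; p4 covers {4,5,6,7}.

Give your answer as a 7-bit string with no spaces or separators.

Place data at non-parity positions: p1 p2 0 p4 1 1 0
p1 (pos 1,3,5,7): XOR of data positions = 0⊕1⊕0 = 1
p2 (pos 2,3,6,7): XOR of data positions = 0⊕1⊕0 = 1
p4 (pos 4,5,6,7): XOR of data positions = 1⊕1⊕0 = 0
Codeword: 1100110

1100110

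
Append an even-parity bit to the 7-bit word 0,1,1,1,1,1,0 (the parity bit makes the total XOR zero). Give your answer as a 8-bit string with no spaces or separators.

01111101

XOR of the 7 data bits: 0⊕1⊕1⊕1⊕1⊕1⊕0 = 1
Parity bit = 1 (so all 8 bits XOR to 0).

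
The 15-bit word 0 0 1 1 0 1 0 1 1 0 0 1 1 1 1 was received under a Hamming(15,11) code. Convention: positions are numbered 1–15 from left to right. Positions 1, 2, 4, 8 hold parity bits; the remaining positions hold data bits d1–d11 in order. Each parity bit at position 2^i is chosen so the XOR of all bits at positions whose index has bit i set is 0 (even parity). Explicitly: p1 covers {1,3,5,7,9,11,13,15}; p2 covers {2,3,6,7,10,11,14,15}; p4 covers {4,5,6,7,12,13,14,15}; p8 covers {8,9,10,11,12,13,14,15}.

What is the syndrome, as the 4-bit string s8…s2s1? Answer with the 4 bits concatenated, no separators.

s1 (pos 1,3,5,7,9,11,13,15): 0⊕1⊕0⊕0⊕1⊕0⊕1⊕1 = 0
s2 (pos 2,3,6,7,10,11,14,15): 0⊕1⊕1⊕0⊕0⊕0⊕1⊕1 = 0
s4 (pos 4,5,6,7,12,13,14,15): 1⊕0⊕1⊕0⊕1⊕1⊕1⊕1 = 0
s8 (pos 8,9,10,11,12,13,14,15): 1⊕1⊕0⊕0⊕1⊕1⊕1⊕1 = 0
Syndrome s8…s1 = 0000 → no error.

0000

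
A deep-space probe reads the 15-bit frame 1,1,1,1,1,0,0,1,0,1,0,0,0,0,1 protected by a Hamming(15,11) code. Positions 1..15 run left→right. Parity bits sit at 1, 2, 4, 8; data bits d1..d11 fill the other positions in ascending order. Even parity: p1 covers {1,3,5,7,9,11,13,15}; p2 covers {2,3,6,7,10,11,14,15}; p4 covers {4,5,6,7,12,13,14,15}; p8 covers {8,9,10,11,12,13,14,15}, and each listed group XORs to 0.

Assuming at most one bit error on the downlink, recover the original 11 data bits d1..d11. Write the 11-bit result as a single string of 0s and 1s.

s1 (pos 1,3,5,7,9,11,13,15): 1⊕1⊕1⊕0⊕0⊕0⊕0⊕1 = 0
s2 (pos 2,3,6,7,10,11,14,15): 1⊕1⊕0⊕0⊕1⊕0⊕0⊕1 = 0
s4 (pos 4,5,6,7,12,13,14,15): 1⊕1⊕0⊕0⊕0⊕0⊕0⊕1 = 1
s8 (pos 8,9,10,11,12,13,14,15): 1⊕0⊕1⊕0⊕0⊕0⊕0⊕1 = 1
Syndrome s8…s1 = 1100 → error at position 12.
Flip position 12: 111110010100001 → 111110010101001
Read data bits from positions 3,5,6,7,9,10,11,12,13,14,15: 11000101001

11000101001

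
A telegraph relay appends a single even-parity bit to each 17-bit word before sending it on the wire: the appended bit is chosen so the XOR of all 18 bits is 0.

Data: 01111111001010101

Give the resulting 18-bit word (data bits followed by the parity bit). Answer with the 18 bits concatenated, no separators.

011111110010101011

XOR of the 17 data bits: 0⊕1⊕1⊕1⊕1⊕1⊕1⊕1⊕0⊕0⊕1⊕0⊕1⊕0⊕1⊕0⊕1 = 1
Parity bit = 1 (so all 18 bits XOR to 0).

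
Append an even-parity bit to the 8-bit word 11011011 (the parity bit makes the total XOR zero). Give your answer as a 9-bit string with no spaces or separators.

XOR of the 8 data bits: 1⊕1⊕0⊕1⊕1⊕0⊕1⊕1 = 0
Parity bit = 0 (so all 9 bits XOR to 0).

110110110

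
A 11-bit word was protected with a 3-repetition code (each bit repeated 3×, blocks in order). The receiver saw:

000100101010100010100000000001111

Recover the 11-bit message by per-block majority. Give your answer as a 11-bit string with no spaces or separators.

00100000001

Block 1 (000): 0 ones → 0
Block 2 (100): 1 one → 0
Block 3 (101): 2 ones → 1
Block 4 (010): 1 one → 0
Block 5 (100): 1 one → 0
Block 6 (010): 1 one → 0
Block 7 (100): 1 one → 0
Block 8 (000): 0 ones → 0
Block 9 (000): 0 ones → 0
Block 10 (001): 1 one → 0
Block 11 (111): 3 ones → 1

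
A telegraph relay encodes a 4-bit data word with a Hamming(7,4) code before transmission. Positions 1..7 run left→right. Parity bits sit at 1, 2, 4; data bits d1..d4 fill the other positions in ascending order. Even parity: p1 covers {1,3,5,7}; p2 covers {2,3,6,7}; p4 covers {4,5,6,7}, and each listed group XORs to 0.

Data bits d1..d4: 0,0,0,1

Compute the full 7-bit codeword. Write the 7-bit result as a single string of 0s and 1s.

Place data at non-parity positions: p1 p2 0 p4 0 0 1
p1 (pos 1,3,5,7): XOR of data positions = 0⊕0⊕1 = 1
p2 (pos 2,3,6,7): XOR of data positions = 0⊕0⊕1 = 1
p4 (pos 4,5,6,7): XOR of data positions = 0⊕0⊕1 = 1
Codeword: 1101001

1101001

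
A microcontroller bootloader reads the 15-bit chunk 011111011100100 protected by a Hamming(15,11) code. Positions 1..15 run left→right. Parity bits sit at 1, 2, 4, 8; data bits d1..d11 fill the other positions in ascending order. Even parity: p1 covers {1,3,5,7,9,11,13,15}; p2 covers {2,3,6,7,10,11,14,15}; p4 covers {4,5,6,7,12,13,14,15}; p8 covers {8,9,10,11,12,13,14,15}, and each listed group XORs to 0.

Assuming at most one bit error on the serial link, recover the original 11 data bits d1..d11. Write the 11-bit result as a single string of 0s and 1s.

11101100100

s1 (pos 1,3,5,7,9,11,13,15): 0⊕1⊕1⊕0⊕1⊕0⊕1⊕0 = 0
s2 (pos 2,3,6,7,10,11,14,15): 1⊕1⊕1⊕0⊕1⊕0⊕0⊕0 = 0
s4 (pos 4,5,6,7,12,13,14,15): 1⊕1⊕1⊕0⊕0⊕1⊕0⊕0 = 0
s8 (pos 8,9,10,11,12,13,14,15): 1⊕1⊕1⊕0⊕0⊕1⊕0⊕0 = 0
Syndrome s8…s1 = 0000 → no error.
Read data bits from positions 3,5,6,7,9,10,11,12,13,14,15: 11101100100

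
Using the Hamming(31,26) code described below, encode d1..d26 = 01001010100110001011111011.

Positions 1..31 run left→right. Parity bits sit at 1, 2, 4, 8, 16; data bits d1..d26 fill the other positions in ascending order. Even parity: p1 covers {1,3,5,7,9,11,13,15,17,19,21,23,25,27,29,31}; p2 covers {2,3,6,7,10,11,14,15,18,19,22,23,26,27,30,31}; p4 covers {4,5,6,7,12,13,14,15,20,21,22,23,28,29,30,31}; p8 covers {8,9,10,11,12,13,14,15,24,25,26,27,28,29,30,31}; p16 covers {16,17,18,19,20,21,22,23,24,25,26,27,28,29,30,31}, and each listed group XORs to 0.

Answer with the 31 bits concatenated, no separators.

Place data at non-parity positions: p1 p2 0 p4 1 0 0 p8 1 0 1 0 1 0 0 p16 1 1 0 0 0 1 0 1 1 1 1 1 0 1 1
p1 (pos 1,3,5,7,9,11,13,15,17,19,21,23,25,27,29,31): XOR of data positions = 0⊕1⊕0⊕1⊕1⊕1⊕0⊕1⊕0⊕0⊕0⊕1⊕1⊕0⊕1 = 0
p2 (pos 2,3,6,7,10,11,14,15,18,19,22,23,26,27,30,31): XOR of data positions = 0⊕0⊕0⊕0⊕1⊕0⊕0⊕1⊕0⊕1⊕0⊕1⊕1⊕1⊕1 = 1
p4 (pos 4,5,6,7,12,13,14,15,20,21,22,23,28,29,30,31): XOR of data positions = 1⊕0⊕0⊕0⊕1⊕0⊕0⊕0⊕0⊕1⊕0⊕1⊕0⊕1⊕1 = 0
p8 (pos 8,9,10,11,12,13,14,15,24,25,26,27,28,29,30,31): XOR of data positions = 1⊕0⊕1⊕0⊕1⊕0⊕0⊕1⊕1⊕1⊕1⊕1⊕0⊕1⊕1 = 0
p16 (pos 16,17,18,19,20,21,22,23,24,25,26,27,28,29,30,31): XOR of data positions = 1⊕1⊕0⊕0⊕0⊕1⊕0⊕1⊕1⊕1⊕1⊕1⊕0⊕1⊕1 = 0
Codeword: 0100100010101000110001011111011

0100100010101000110001011111011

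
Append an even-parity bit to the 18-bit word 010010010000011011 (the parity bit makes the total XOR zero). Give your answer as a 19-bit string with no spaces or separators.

0100100100000110111

XOR of the 18 data bits: 0⊕1⊕0⊕0⊕1⊕0⊕0⊕1⊕0⊕0⊕0⊕0⊕0⊕1⊕1⊕0⊕1⊕1 = 1
Parity bit = 1 (so all 19 bits XOR to 0).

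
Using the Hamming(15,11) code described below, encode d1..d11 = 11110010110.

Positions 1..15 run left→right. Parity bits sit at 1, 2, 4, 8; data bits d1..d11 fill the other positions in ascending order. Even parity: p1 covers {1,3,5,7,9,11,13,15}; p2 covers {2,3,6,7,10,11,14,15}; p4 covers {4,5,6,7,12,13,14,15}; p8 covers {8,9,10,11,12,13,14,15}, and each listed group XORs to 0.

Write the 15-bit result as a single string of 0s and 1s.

111111110010110

Place data at non-parity positions: p1 p2 1 p4 1 1 1 p8 0 0 1 0 1 1 0
p1 (pos 1,3,5,7,9,11,13,15): XOR of data positions = 1⊕1⊕1⊕0⊕1⊕1⊕0 = 1
p2 (pos 2,3,6,7,10,11,14,15): XOR of data positions = 1⊕1⊕1⊕0⊕1⊕1⊕0 = 1
p4 (pos 4,5,6,7,12,13,14,15): XOR of data positions = 1⊕1⊕1⊕0⊕1⊕1⊕0 = 1
p8 (pos 8,9,10,11,12,13,14,15): XOR of data positions = 0⊕0⊕1⊕0⊕1⊕1⊕0 = 1
Codeword: 111111110010110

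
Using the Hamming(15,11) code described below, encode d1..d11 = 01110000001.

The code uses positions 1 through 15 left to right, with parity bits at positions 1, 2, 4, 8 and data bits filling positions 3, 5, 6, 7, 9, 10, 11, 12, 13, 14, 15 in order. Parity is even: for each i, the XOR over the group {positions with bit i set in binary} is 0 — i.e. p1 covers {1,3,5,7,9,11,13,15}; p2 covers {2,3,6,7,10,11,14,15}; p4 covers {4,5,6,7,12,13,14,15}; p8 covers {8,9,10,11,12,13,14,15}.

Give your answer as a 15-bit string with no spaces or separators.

110011110000001

Place data at non-parity positions: p1 p2 0 p4 1 1 1 p8 0 0 0 0 0 0 1
p1 (pos 1,3,5,7,9,11,13,15): XOR of data positions = 0⊕1⊕1⊕0⊕0⊕0⊕1 = 1
p2 (pos 2,3,6,7,10,11,14,15): XOR of data positions = 0⊕1⊕1⊕0⊕0⊕0⊕1 = 1
p4 (pos 4,5,6,7,12,13,14,15): XOR of data positions = 1⊕1⊕1⊕0⊕0⊕0⊕1 = 0
p8 (pos 8,9,10,11,12,13,14,15): XOR of data positions = 0⊕0⊕0⊕0⊕0⊕0⊕1 = 1
Codeword: 110011110000001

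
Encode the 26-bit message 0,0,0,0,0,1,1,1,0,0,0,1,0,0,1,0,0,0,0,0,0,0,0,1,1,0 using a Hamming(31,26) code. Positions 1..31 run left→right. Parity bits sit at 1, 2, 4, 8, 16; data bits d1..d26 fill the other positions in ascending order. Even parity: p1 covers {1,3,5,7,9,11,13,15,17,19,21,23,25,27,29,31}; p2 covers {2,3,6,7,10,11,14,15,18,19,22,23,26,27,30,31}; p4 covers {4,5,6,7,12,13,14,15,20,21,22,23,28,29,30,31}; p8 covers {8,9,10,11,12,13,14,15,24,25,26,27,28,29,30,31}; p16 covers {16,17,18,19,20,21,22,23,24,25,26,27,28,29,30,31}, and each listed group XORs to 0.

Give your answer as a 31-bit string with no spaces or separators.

1100000101110000100100000000110

Place data at non-parity positions: p1 p2 0 p4 0 0 0 p8 0 1 1 1 0 0 0 p16 1 0 0 1 0 0 0 0 0 0 0 0 1 1 0
p1 (pos 1,3,5,7,9,11,13,15,17,19,21,23,25,27,29,31): XOR of data positions = 0⊕0⊕0⊕0⊕1⊕0⊕0⊕1⊕0⊕0⊕0⊕0⊕0⊕1⊕0 = 1
p2 (pos 2,3,6,7,10,11,14,15,18,19,22,23,26,27,30,31): XOR of data positions = 0⊕0⊕0⊕1⊕1⊕0⊕0⊕0⊕0⊕0⊕0⊕0⊕0⊕1⊕0 = 1
p4 (pos 4,5,6,7,12,13,14,15,20,21,22,23,28,29,30,31): XOR of data positions = 0⊕0⊕0⊕1⊕0⊕0⊕0⊕1⊕0⊕0⊕0⊕0⊕1⊕1⊕0 = 0
p8 (pos 8,9,10,11,12,13,14,15,24,25,26,27,28,29,30,31): XOR of data positions = 0⊕1⊕1⊕1⊕0⊕0⊕0⊕0⊕0⊕0⊕0⊕0⊕1⊕1⊕0 = 1
p16 (pos 16,17,18,19,20,21,22,23,24,25,26,27,28,29,30,31): XOR of data positions = 1⊕0⊕0⊕1⊕0⊕0⊕0⊕0⊕0⊕0⊕0⊕0⊕1⊕1⊕0 = 0
Codeword: 1100000101110000100100000000110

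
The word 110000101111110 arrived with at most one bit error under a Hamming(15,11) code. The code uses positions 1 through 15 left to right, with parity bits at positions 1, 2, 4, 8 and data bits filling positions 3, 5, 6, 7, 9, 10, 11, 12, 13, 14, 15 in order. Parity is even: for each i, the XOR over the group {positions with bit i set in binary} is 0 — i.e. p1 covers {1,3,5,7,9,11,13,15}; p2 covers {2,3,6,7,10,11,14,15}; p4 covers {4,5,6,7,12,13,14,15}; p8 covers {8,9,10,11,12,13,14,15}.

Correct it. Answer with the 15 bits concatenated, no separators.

s1 (pos 1,3,5,7,9,11,13,15): 1⊕0⊕0⊕1⊕1⊕1⊕1⊕0 = 1
s2 (pos 2,3,6,7,10,11,14,15): 1⊕0⊕0⊕1⊕1⊕1⊕1⊕0 = 1
s4 (pos 4,5,6,7,12,13,14,15): 0⊕0⊕0⊕1⊕1⊕1⊕1⊕0 = 0
s8 (pos 8,9,10,11,12,13,14,15): 0⊕1⊕1⊕1⊕1⊕1⊕1⊕0 = 0
Syndrome s8…s1 = 0011 → error at position 3.
Flip position 3: 110000101111110 → 111000101111110

111000101111110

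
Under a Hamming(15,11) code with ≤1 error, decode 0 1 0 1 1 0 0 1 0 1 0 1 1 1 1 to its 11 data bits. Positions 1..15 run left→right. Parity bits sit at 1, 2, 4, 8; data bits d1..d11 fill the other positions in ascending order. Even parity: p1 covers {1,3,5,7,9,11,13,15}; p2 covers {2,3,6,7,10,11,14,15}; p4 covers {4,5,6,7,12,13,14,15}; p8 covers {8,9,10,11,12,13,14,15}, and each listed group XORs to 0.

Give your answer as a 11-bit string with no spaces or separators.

s1 (pos 1,3,5,7,9,11,13,15): 0⊕0⊕1⊕0⊕0⊕0⊕1⊕1 = 1
s2 (pos 2,3,6,7,10,11,14,15): 1⊕0⊕0⊕0⊕1⊕0⊕1⊕1 = 0
s4 (pos 4,5,6,7,12,13,14,15): 1⊕1⊕0⊕0⊕1⊕1⊕1⊕1 = 0
s8 (pos 8,9,10,11,12,13,14,15): 1⊕0⊕1⊕0⊕1⊕1⊕1⊕1 = 0
Syndrome s8…s1 = 0001 → error at position 1.
Flip position 1: 010110010101111 → 110110010101111
Read data bits from positions 3,5,6,7,9,10,11,12,13,14,15: 01000101111

01000101111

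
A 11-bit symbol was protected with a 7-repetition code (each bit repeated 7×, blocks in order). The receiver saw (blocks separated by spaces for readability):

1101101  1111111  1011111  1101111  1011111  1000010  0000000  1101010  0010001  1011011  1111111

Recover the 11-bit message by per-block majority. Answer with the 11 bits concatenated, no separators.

Block 1 (1101101): 5 ones → 1
Block 2 (1111111): 7 ones → 1
Block 3 (1011111): 6 ones → 1
Block 4 (1101111): 6 ones → 1
Block 5 (1011111): 6 ones → 1
Block 6 (1000010): 2 ones → 0
Block 7 (0000000): 0 ones → 0
Block 8 (1101010): 4 ones → 1
Block 9 (0010001): 2 ones → 0
Block 10 (1011011): 5 ones → 1
Block 11 (1111111): 7 ones → 1

11111001011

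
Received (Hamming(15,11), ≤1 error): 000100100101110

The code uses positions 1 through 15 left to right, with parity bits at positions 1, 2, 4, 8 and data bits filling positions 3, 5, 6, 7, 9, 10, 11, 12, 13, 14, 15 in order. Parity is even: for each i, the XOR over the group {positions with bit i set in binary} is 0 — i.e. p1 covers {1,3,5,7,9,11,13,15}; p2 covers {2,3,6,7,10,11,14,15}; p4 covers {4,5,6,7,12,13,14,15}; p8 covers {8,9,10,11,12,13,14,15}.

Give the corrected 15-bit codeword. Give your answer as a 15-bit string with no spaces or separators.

000101100101110

s1 (pos 1,3,5,7,9,11,13,15): 0⊕0⊕0⊕1⊕0⊕0⊕1⊕0 = 0
s2 (pos 2,3,6,7,10,11,14,15): 0⊕0⊕0⊕1⊕1⊕0⊕1⊕0 = 1
s4 (pos 4,5,6,7,12,13,14,15): 1⊕0⊕0⊕1⊕1⊕1⊕1⊕0 = 1
s8 (pos 8,9,10,11,12,13,14,15): 0⊕0⊕1⊕0⊕1⊕1⊕1⊕0 = 0
Syndrome s8…s1 = 0110 → error at position 6.
Flip position 6: 000100100101110 → 000101100101110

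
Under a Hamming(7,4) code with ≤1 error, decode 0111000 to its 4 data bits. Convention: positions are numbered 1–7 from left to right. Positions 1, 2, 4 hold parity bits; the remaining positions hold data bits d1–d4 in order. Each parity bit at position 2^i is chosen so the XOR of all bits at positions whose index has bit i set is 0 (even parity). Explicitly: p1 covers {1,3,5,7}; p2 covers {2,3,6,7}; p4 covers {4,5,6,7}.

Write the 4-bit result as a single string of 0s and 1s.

1100

s1 (pos 1,3,5,7): 0⊕1⊕0⊕0 = 1
s2 (pos 2,3,6,7): 1⊕1⊕0⊕0 = 0
s4 (pos 4,5,6,7): 1⊕0⊕0⊕0 = 1
Syndrome s4…s1 = 101 → error at position 5.
Flip position 5: 0111000 → 0111100
Read data bits from positions 3,5,6,7: 1100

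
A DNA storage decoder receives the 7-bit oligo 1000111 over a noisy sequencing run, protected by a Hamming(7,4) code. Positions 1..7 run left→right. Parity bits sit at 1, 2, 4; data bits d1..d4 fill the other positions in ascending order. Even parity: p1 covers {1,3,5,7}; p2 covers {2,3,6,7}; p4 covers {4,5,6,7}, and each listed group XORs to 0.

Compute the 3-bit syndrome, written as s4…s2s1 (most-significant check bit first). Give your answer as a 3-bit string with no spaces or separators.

101

s1 (pos 1,3,5,7): 1⊕0⊕1⊕1 = 1
s2 (pos 2,3,6,7): 0⊕0⊕1⊕1 = 0
s4 (pos 4,5,6,7): 0⊕1⊕1⊕1 = 1
Syndrome s4…s1 = 101 → error at position 5.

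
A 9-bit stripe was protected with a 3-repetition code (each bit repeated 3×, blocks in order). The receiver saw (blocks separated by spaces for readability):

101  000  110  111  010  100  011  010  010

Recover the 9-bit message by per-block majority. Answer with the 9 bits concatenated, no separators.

101100100

Block 1 (101): 2 ones → 1
Block 2 (000): 0 ones → 0
Block 3 (110): 2 ones → 1
Block 4 (111): 3 ones → 1
Block 5 (010): 1 one → 0
Block 6 (100): 1 one → 0
Block 7 (011): 2 ones → 1
Block 8 (010): 1 one → 0
Block 9 (010): 1 one → 0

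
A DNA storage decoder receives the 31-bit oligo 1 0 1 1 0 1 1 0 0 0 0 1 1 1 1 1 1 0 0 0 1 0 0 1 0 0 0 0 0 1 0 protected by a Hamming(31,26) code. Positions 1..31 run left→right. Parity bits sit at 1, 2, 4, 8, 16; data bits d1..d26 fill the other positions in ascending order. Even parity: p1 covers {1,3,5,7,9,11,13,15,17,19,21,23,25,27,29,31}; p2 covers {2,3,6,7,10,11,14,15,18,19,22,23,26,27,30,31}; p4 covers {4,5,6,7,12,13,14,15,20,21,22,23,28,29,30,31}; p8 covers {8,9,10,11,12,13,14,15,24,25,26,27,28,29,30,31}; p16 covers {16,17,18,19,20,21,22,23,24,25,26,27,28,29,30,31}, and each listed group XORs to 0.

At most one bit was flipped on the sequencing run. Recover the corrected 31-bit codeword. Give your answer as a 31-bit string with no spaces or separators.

s1 (pos 1,3,5,7,9,11,13,15,17,19,21,23,25,27,29,31): 1⊕1⊕0⊕1⊕0⊕0⊕1⊕1⊕1⊕0⊕1⊕0⊕0⊕0⊕0⊕0 = 1
s2 (pos 2,3,6,7,10,11,14,15,18,19,22,23,26,27,30,31): 0⊕1⊕1⊕1⊕0⊕0⊕1⊕1⊕0⊕0⊕0⊕0⊕0⊕0⊕1⊕0 = 0
s4 (pos 4,5,6,7,12,13,14,15,20,21,22,23,28,29,30,31): 1⊕0⊕1⊕1⊕1⊕1⊕1⊕1⊕0⊕1⊕0⊕0⊕0⊕0⊕1⊕0 = 1
s8 (pos 8,9,10,11,12,13,14,15,24,25,26,27,28,29,30,31): 0⊕0⊕0⊕0⊕1⊕1⊕1⊕1⊕1⊕0⊕0⊕0⊕0⊕0⊕1⊕0 = 0
s16 (pos 16,17,18,19,20,21,22,23,24,25,26,27,28,29,30,31): 1⊕1⊕0⊕0⊕0⊕1⊕0⊕0⊕1⊕0⊕0⊕0⊕0⊕0⊕1⊕0 = 1
Syndrome s16…s1 = 10101 → error at position 21.
Flip position 21: 1011011000011111100010010000010 → 1011011000011111100000010000010

1011011000011111100000010000010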